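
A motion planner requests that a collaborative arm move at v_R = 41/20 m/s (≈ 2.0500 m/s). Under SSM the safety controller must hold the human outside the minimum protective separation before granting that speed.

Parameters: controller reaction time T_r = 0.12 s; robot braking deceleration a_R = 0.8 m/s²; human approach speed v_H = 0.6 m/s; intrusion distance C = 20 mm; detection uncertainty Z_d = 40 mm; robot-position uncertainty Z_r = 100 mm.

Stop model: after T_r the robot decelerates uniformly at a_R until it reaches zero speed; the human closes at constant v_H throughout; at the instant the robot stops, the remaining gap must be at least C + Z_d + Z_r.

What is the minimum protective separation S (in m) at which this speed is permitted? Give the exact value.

S_min = 74273/16000 m = 4.6421 m

braking lasts T_s = (41/20)/(4/5) = 2.5625 s
robot covers v_R·T_r = 2.0500·0.1200 = 0.2460 m before braking
robot under decel: 2.0500²/(2·0.8000) = 2.6266 m
human closes 0.6000·2.6825 = 1.6095 m
C+Z_d+Z_r = 0.0200+0.0400+0.1000 = 0.1600 m
S_min ≈ 0.2460+2.6266+1.6095+0.1600  ⇒  S_min = 74273/16000 m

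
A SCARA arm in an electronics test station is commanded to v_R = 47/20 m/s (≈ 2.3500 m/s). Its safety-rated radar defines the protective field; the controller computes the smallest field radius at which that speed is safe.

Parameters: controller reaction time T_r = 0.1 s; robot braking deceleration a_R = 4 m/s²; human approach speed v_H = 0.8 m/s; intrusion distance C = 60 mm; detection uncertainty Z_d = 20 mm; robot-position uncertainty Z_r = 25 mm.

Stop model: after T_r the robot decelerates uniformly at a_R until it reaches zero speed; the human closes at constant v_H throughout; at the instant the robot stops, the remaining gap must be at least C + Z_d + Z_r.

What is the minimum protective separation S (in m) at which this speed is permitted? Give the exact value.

stop time T_s = (47/20)/4 = 0.5875 s
reaction-phase robot travel = 2.3500·0.1000 = 0.2350 m
robot under decel: 2.3500²/(2·4.0000) = 0.6903 m
human closes 0.8000·0.6875 = 0.5500 m
C+Z_d+Z_r = 0.0600+0.0200+0.0250 = 0.1050 m
S_min ≈ 0.2350+0.6903+0.5500+0.1050  ⇒  S_min = 5057/3200 m

S_min = 5057/3200 m = 1.5803 m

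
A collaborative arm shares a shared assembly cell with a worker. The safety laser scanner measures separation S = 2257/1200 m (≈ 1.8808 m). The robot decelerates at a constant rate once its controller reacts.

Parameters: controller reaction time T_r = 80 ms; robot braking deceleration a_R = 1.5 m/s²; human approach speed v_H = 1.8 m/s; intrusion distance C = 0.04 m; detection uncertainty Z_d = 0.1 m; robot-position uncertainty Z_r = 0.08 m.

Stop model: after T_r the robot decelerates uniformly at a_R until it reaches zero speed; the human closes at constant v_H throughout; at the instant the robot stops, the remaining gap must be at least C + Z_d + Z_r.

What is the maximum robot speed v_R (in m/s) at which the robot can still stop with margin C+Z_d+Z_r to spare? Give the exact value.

collect terms ⇒ (1/3)·v_R² + (32/25)·v_R + (-9101/6000) = 0
  disc = (32/25)² − 4·(1/3)·(-9101/6000) = 82369/22500 ; √disc = 287/150
  v_R = (−(32/25) + 287/150) / (2·(1/3)) = 19/20 m/s
check:
braking lasts T_s = (19/20)/(3/2) = 0.6333 s
robot in T_r: 0.9500·0.0800 = 0.0760 m
robot covers 0.9500·0.6333 − ½·1.5000·0.6333² = 0.3008 m while stopping
person approaches 1.8000·(0.0800+0.6333) = 1.2840 m
margins: 0.0400+0.1000+0.0800 = 0.2200 m
sum ≈ 0.0760+0.3008+1.2840+0.2200 ≈ 1.8808 m = S ✓

v_R_max = 19/20 m/s = 0.9500 m/s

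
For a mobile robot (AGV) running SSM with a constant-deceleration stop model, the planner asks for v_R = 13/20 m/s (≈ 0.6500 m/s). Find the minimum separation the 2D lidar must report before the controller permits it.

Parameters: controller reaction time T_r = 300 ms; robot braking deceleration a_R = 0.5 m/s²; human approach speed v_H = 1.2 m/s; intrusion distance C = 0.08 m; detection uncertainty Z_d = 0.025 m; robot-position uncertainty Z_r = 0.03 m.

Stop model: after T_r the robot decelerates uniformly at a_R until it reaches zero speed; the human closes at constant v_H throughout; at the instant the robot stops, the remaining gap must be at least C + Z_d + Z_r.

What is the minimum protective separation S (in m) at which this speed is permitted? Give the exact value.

S_min = 1069/400 m = 2.6725 m

T_s = v_R/a_R = (13/20)/(1/2) = 1.3000 s
reaction-phase robot travel = 0.6500·0.3000 = 0.1950 m
braking distance = 0.6500²/(2·0.5000) = 0.4225 m
person approaches 1.2000·(0.3000+1.3000) = 1.9200 m
residual clearance needed = 0.0800+0.0250+0.0300 = 0.1350 m
S_min ≈ 0.1950+0.4225+1.9200+0.1350  ⇒  S_min = 1069/400 m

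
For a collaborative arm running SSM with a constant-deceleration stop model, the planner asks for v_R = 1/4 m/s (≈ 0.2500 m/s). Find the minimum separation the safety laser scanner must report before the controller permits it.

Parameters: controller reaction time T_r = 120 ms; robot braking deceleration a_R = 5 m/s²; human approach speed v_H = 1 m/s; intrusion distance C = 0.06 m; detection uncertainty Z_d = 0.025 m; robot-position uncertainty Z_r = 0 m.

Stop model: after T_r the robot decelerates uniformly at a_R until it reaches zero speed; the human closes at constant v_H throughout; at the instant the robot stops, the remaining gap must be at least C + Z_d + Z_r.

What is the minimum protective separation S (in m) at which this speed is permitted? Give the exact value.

stop time T_s = (1/4)/5 = 0.0500 s
robot in T_r: 0.2500·0.1200 = 0.0300 m
braking distance = 0.2500²/(2·5.0000) = 0.0063 m
human over T_r+T_s: 1.0000·(0.1200+0.0500) = 0.1700 m
C+Z_d+Z_r = 0.0600+0.0250+0.0000 = 0.0850 m
S_min ≈ 0.0300+0.0063+0.1700+0.0850  ⇒  S_min = 233/800 m

S_min = 233/800 m = 0.2913 m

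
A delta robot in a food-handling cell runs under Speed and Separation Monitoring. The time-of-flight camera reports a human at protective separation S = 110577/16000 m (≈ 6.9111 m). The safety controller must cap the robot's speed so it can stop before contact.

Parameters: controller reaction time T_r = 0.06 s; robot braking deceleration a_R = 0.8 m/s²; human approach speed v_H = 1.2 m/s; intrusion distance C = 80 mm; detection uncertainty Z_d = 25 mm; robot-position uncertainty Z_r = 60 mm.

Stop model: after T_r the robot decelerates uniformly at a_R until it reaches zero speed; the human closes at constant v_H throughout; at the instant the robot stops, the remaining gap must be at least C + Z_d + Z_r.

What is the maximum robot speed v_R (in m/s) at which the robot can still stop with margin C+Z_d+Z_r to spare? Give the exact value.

v_R_max = 9/4 m/s = 2.2500 m/s

collect terms ⇒ (5/8)·v_R² + (39/25)·v_R + (-21357/3200) = 0
  disc = (39/25)² − 4·(5/8)·(-21357/3200) = 3059001/160000 ; √disc = 1749/400
  v_R = (−(39/25) + 1749/400) / (2·(5/8)) = 9/4 m/s
check:
stop time T_s = (9/4)/(4/5) = 2.8125 s
robot covers v_R·T_r = 2.2500·0.0600 = 0.1350 m before braking
robot covers 2.2500·2.8125 − ½·0.8000·2.8125² = 3.1641 m while stopping
human over T_r+T_s: 1.2000·(0.0600+2.8125) = 3.4470 m
margins: 0.0800+0.0250+0.0600 = 0.1650 m
sum ≈ 0.1350+3.1641+3.4470+0.1650 ≈ 6.9111 m = S ✓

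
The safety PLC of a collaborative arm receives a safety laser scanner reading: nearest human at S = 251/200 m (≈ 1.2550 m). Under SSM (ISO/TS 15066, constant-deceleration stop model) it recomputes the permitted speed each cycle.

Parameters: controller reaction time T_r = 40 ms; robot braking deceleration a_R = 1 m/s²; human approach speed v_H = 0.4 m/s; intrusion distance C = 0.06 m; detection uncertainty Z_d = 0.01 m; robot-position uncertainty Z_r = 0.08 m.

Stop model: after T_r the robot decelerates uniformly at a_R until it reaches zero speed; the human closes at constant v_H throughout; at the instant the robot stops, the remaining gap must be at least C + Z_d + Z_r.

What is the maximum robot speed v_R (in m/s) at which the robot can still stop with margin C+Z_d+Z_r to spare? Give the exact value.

quadratic (1/2)·v² + (11/25)·v + (-1089/1000) = 0
  disc = (11/25)² − 4·(1/2)·(-1089/1000) = 5929/2500 ; √disc = 77/50
  v_R = (−(11/25) + 77/50) / (2·(1/2)) = 11/10 m/s
check:
braking lasts T_s = (11/10)/1 = 1.1000 s
robot in T_r: 1.1000·0.0400 = 0.0440 m
robot covers 1.1000·1.1000 − ½·1.0000·1.1000² = 0.6050 m while stopping
human over T_r+T_s: 0.4000·(0.0400+1.1000) = 0.4560 m
residual clearance needed = 0.0600+0.0100+0.0800 = 0.1500 m
sum ≈ 0.0440+0.6050+0.4560+0.1500 ≈ 1.2550 m = S ✓

v_R_max = 11/10 m/s = 1.1000 m/s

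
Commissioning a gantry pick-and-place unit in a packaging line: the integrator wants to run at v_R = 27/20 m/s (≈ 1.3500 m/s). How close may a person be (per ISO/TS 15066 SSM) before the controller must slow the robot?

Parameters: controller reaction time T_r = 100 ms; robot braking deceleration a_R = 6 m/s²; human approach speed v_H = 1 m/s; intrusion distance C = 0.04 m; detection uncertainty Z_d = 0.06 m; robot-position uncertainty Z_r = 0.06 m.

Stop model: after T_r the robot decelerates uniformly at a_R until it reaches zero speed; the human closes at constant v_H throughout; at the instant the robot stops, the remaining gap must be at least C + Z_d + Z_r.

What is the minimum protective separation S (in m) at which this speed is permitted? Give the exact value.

S_min = 247/320 m = 0.7719 m

T_s = v_R/a_R = (27/20)/6 = 0.2250 s
reaction-phase robot travel = 1.3500·0.1000 = 0.1350 m
braking distance = 1.3500²/(2·6.0000) = 0.1519 m
human closes 1.0000·0.3250 = 0.3250 m
margins: 0.0400+0.0600+0.0600 = 0.1600 m
S_min ≈ 0.1350+0.1519+0.3250+0.1600  ⇒  S_min = 247/320 m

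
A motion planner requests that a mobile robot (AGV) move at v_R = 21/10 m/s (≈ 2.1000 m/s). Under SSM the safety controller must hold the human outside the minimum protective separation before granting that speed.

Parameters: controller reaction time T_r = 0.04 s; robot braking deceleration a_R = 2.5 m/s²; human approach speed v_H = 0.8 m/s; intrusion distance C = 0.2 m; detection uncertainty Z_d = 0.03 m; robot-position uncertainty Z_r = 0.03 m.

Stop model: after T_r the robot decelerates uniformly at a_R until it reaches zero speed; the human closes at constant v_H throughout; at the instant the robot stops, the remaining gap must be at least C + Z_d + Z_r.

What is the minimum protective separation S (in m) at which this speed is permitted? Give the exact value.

S_min = 193/100 m = 1.9300 m

braking lasts T_s = (21/10)/(5/2) = 0.8400 s
robot covers v_R·T_r = 2.1000·0.0400 = 0.0840 m before braking
robot under decel: 2.1000²/(2·2.5000) = 0.8820 m
human closes 0.8000·0.8800 = 0.7040 m
C+Z_d+Z_r = 0.2000+0.0300+0.0300 = 0.2600 m
S_min ≈ 0.0840+0.8820+0.7040+0.2600  ⇒  S_min = 193/100 m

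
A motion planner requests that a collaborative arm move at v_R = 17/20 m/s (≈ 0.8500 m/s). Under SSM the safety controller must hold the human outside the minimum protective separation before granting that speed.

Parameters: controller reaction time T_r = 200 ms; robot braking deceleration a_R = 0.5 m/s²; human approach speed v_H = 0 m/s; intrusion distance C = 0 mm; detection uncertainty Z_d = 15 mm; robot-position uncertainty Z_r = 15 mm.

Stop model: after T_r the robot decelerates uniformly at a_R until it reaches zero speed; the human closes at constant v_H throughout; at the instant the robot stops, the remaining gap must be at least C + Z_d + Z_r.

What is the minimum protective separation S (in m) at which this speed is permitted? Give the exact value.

braking lasts T_s = (17/20)/(1/2) = 1.7000 s
reaction-phase robot travel = 0.8500·0.2000 = 0.1700 m
robot covers 0.8500·1.7000 − ½·0.5000·1.7000² = 0.7225 m while stopping
human closes 0.0000·1.9000 = 0.0000 m
margins: 0.0000+0.0150+0.0150 = 0.0300 m
S_min ≈ 0.1700+0.7225+0.0000+0.0300  ⇒  S_min = 369/400 m

S_min = 369/400 m = 0.9225 m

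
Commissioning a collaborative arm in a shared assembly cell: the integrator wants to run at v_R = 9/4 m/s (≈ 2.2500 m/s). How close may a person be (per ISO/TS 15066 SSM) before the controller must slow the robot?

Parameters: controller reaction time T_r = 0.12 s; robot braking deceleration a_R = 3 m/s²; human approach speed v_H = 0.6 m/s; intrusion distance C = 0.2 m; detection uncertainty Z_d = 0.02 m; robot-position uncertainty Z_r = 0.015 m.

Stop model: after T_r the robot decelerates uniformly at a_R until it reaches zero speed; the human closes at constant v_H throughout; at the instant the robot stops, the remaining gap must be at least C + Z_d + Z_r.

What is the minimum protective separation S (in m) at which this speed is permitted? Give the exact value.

braking lasts T_s = (9/4)/3 = 0.7500 s
reaction-phase robot travel = 2.2500·0.1200 = 0.2700 m
robot covers 2.2500·0.7500 − ½·3.0000·0.7500² = 0.8438 m while stopping
human closes 0.6000·0.8700 = 0.5220 m
residual clearance needed = 0.2000+0.0200+0.0150 = 0.2350 m
S_min ≈ 0.2700+0.8438+0.5220+0.2350  ⇒  S_min = 7483/4000 m

S_min = 7483/4000 m = 1.8707 m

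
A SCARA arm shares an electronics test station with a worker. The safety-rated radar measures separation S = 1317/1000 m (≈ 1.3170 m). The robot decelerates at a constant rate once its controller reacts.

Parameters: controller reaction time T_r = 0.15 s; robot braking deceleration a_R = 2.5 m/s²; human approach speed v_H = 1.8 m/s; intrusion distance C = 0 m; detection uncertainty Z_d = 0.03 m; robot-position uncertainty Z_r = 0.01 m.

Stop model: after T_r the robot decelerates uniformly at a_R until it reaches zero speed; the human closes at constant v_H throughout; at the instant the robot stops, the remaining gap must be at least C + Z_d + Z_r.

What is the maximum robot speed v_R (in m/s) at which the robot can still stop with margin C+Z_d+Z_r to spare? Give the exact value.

collect terms ⇒ (1/5)·v_R² + (87/100)·v_R + (-1007/1000) = 0
  disc = (87/100)² − 4·(1/5)·(-1007/1000) = 25/16 ; √disc = 5/4
  v_R = (−(87/100) + 5/4) / (2·(1/5)) = 19/20 m/s
check:
T_s = v_R/a_R = (19/20)/(5/2) = 0.3800 s
robot in T_r: 0.9500·0.1500 = 0.1425 m
braking distance = 0.9500²/(2·2.5000) = 0.1805 m
human closes 1.8000·0.5300 = 0.9540 m
residual clearance needed = 0.0000+0.0300+0.0100 = 0.0400 m
sum ≈ 0.1425+0.1805+0.9540+0.0400 ≈ 1.3170 m = S ✓

v_R_max = 19/20 m/s = 0.9500 m/s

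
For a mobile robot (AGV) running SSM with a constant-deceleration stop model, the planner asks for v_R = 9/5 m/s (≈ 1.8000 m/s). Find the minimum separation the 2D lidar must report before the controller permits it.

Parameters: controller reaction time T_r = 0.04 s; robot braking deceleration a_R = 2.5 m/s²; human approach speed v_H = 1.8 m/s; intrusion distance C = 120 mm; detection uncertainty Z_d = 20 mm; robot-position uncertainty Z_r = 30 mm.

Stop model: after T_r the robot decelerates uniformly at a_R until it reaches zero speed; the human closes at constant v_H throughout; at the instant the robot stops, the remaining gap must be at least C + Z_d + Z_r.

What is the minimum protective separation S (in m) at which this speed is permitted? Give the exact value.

T_s = v_R/a_R = (9/5)/(5/2) = 0.7200 s
robot covers v_R·T_r = 1.8000·0.0400 = 0.0720 m before braking
robot under decel: 1.8000²/(2·2.5000) = 0.6480 m
human over T_r+T_s: 1.8000·(0.0400+0.7200) = 1.3680 m
C+Z_d+Z_r = 0.1200+0.0200+0.0300 = 0.1700 m
S_min ≈ 0.0720+0.6480+1.3680+0.1700  ⇒  S_min = 1129/500 m

S_min = 1129/500 m = 2.2580 m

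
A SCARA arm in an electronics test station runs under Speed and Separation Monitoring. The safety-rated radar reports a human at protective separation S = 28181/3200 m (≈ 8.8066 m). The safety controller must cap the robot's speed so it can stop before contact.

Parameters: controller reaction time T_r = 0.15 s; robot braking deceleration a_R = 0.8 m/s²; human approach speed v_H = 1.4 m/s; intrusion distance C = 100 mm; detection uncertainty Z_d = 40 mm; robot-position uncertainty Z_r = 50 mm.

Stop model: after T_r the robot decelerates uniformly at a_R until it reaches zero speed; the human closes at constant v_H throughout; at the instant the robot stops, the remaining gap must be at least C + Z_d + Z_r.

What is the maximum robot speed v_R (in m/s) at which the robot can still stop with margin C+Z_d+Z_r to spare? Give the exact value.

v_R_max = 49/20 m/s = 2.4500 m/s

at the boundary: (5/8)·v² + (19/10)·v + (-26901/3200) = 0
  disc = (19/10)² − 4·(5/8)·(-26901/3200) = 157609/6400 ; √disc = 397/80
  v_R = (−(19/10) + 397/80) / (2·(5/8)) = 49/20 m/s
check:
braking lasts T_s = (49/20)/(4/5) = 3.0625 s
robot in T_r: 2.4500·0.1500 = 0.3675 m
robot covers 2.4500·3.0625 − ½·0.8000·3.0625² = 3.7516 m while stopping
person approaches 1.4000·(0.1500+3.0625) = 4.4975 m
C+Z_d+Z_r = 0.1000+0.0400+0.0500 = 0.1900 m
sum ≈ 0.3675+3.7516+4.4975+0.1900 ≈ 8.8066 m = S ✓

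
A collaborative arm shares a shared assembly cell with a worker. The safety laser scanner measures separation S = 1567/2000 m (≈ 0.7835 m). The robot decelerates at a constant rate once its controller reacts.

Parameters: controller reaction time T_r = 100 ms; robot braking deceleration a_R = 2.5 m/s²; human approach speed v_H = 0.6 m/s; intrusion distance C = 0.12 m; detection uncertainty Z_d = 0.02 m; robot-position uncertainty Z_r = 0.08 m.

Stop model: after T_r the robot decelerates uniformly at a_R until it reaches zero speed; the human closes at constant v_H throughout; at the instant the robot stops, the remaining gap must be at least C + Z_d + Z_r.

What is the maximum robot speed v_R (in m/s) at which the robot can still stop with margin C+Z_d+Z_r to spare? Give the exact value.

v_R_max = 19/20 m/s = 0.9500 m/s

collect terms ⇒ (1/5)·v_R² + (17/50)·v_R + (-1007/2000) = 0
  disc = (17/50)² − 4·(1/5)·(-1007/2000) = 324/625 ; √disc = 18/25
  v_R = (−(17/50) + 18/25) / (2·(1/5)) = 19/20 m/s
check:
T_s = v_R/a_R = (19/20)/(5/2) = 0.3800 s
robot covers v_R·T_r = 0.9500·0.1000 = 0.0950 m before braking
robot covers 0.9500·0.3800 − ½·2.5000·0.3800² = 0.1805 m while stopping
human closes 0.6000·0.4800 = 0.2880 m
C+Z_d+Z_r = 0.1200+0.0200+0.0800 = 0.2200 m
sum ≈ 0.0950+0.1805+0.2880+0.2200 ≈ 0.7835 m = S ✓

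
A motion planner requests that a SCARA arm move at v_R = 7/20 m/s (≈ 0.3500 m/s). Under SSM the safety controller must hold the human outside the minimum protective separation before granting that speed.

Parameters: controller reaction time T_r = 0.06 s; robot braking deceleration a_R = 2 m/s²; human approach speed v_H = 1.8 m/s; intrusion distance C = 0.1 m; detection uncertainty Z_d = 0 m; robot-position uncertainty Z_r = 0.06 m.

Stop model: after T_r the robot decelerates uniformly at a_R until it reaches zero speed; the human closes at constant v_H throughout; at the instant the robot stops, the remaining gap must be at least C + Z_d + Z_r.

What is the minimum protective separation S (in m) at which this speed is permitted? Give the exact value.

S_min = 5077/8000 m = 0.6346 m

stop time T_s = (7/20)/2 = 0.1750 s
reaction-phase robot travel = 0.3500·0.0600 = 0.0210 m
braking distance = 0.3500²/(2·2.0000) = 0.0306 m
human closes 1.8000·0.2350 = 0.4230 m
C+Z_d+Z_r = 0.1000+0.0000+0.0600 = 0.1600 m
S_min ≈ 0.0210+0.0306+0.4230+0.1600  ⇒  S_min = 5077/8000 m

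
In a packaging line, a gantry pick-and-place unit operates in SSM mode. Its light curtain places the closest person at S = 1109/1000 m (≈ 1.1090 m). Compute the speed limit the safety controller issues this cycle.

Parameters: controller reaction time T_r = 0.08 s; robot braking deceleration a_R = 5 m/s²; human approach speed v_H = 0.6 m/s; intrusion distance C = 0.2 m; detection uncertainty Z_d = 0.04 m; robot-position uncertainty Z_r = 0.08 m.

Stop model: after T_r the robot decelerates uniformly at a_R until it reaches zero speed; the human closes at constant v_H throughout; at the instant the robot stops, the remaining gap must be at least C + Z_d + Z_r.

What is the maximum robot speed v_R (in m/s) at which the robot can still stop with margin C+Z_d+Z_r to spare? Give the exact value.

at the boundary: (1/10)·v² + (1/5)·v + (-741/1000) = 0
  disc = (1/5)² − 4·(1/10)·(-741/1000) = 841/2500 ; √disc = 29/50
  v_R = (−(1/5) + 29/50) / (2·(1/10)) = 19/10 m/s
check:
braking lasts T_s = (19/10)/5 = 0.3800 s
robot in T_r: 1.9000·0.0800 = 0.1520 m
braking distance = 1.9000²/(2·5.0000) = 0.3610 m
person approaches 0.6000·(0.0800+0.3800) = 0.2760 m
residual clearance needed = 0.2000+0.0400+0.0800 = 0.3200 m
sum ≈ 0.1520+0.3610+0.2760+0.3200 ≈ 1.1090 m = S ✓

v_R_max = 19/10 m/s = 1.9000 m/s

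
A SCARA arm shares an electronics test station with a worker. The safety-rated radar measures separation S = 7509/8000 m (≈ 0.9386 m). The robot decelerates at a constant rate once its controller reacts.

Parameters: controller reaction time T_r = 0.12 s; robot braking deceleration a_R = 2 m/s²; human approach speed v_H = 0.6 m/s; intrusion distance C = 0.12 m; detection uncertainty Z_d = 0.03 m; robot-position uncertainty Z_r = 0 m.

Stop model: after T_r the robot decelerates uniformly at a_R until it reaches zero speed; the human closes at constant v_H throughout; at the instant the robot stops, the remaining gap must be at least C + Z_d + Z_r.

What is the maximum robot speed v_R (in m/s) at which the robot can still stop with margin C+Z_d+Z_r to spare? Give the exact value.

quadratic (1/4)·v² + (21/50)·v + (-5733/8000) = 0
  disc = (21/50)² − 4·(1/4)·(-5733/8000) = 35721/40000 ; √disc = 189/200
  v_R = (−(21/50) + 189/200) / (2·(1/4)) = 21/20 m/s
check:
T_s = v_R/a_R = (21/20)/2 = 0.5250 s
robot in T_r: 1.0500·0.1200 = 0.1260 m
braking distance = 1.0500²/(2·2.0000) = 0.2756 m
person approaches 0.6000·(0.1200+0.5250) = 0.3870 m
C+Z_d+Z_r = 0.1200+0.0300+0.0000 = 0.1500 m
sum ≈ 0.1260+0.2756+0.3870+0.1500 ≈ 0.9386 m = S ✓

v_R_max = 21/20 m/s = 1.0500 m/s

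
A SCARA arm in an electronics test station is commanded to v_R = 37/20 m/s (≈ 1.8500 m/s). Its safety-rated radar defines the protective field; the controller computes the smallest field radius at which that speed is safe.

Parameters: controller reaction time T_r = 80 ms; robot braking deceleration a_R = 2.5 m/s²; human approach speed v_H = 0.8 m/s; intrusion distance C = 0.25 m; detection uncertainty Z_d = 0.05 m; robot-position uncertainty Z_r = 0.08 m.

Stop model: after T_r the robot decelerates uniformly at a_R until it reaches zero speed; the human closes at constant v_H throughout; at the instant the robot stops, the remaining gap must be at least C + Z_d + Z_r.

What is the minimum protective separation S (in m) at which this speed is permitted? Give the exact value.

T_s = v_R/a_R = (37/20)/(5/2) = 0.7400 s
robot covers v_R·T_r = 1.8500·0.0800 = 0.1480 m before braking
robot under decel: 1.8500²/(2·2.5000) = 0.6845 m
human closes 0.8000·0.8200 = 0.6560 m
C+Z_d+Z_r = 0.2500+0.0500+0.0800 = 0.3800 m
S_min ≈ 0.1480+0.6845+0.6560+0.3800  ⇒  S_min = 3737/2000 m

S_min = 3737/2000 m = 1.8685 m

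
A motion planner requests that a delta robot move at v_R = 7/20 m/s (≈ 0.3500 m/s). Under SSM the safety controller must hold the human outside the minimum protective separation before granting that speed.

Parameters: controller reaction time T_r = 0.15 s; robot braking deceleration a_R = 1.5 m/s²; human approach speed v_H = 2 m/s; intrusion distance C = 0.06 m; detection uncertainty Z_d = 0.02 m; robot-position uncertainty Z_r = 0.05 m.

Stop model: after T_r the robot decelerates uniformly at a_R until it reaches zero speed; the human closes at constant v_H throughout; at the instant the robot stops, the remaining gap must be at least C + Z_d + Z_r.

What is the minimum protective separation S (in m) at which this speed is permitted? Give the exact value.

stop time T_s = (7/20)/(3/2) = 0.2333 s
reaction-phase robot travel = 0.3500·0.1500 = 0.0525 m
braking distance = 0.3500²/(2·1.5000) = 0.0408 m
human over T_r+T_s: 2.0000·(0.1500+0.2333) = 0.7667 m
margins: 0.0600+0.0200+0.0500 = 0.1300 m
S_min ≈ 0.0525+0.0408+0.7667+0.1300  ⇒  S_min = 99/100 m

S_min = 99/100 m = 0.9900 m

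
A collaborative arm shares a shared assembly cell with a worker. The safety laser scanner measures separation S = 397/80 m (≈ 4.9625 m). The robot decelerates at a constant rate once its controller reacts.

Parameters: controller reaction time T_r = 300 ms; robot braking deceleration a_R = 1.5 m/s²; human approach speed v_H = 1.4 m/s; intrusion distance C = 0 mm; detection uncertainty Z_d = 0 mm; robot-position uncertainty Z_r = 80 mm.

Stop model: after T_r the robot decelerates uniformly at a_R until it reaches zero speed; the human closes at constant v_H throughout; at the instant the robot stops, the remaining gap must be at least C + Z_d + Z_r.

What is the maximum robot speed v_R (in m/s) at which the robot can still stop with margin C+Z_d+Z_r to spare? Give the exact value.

quadratic (1/3)·v² + (37/30)·v + (-357/80) = 0
  disc = (37/30)² − 4·(1/3)·(-357/80) = 1681/225 ; √disc = 41/15
  v_R = (−(37/30) + 41/15) / (2·(1/3)) = 9/4 m/s
check:
stop time T_s = (9/4)/(3/2) = 1.5000 s
reaction-phase robot travel = 2.2500·0.3000 = 0.6750 m
braking distance = 2.2500²/(2·1.5000) = 1.6875 m
person approaches 1.4000·(0.3000+1.5000) = 2.5200 m
C+Z_d+Z_r = 0.0000+0.0000+0.0800 = 0.0800 m
sum ≈ 0.6750+1.6875+2.5200+0.0800 ≈ 4.9625 m = S ✓

v_R_max = 9/4 m/s = 2.2500 m/s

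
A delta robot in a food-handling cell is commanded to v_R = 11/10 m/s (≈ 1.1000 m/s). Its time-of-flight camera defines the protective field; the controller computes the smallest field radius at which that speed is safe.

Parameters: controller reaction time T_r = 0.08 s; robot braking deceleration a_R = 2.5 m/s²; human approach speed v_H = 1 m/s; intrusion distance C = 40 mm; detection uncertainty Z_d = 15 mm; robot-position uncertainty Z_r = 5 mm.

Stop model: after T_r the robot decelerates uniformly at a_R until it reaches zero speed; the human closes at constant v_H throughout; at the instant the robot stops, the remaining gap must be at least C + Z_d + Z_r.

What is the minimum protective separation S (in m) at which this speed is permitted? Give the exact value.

S_min = 91/100 m = 0.9100 m

stop time T_s = (11/10)/(5/2) = 0.4400 s
robot covers v_R·T_r = 1.1000·0.0800 = 0.0880 m before braking
braking distance = 1.1000²/(2·2.5000) = 0.2420 m
human over T_r+T_s: 1.0000·(0.0800+0.4400) = 0.5200 m
residual clearance needed = 0.0400+0.0150+0.0050 = 0.0600 m
S_min ≈ 0.0880+0.2420+0.5200+0.0600  ⇒  S_min = 91/100 m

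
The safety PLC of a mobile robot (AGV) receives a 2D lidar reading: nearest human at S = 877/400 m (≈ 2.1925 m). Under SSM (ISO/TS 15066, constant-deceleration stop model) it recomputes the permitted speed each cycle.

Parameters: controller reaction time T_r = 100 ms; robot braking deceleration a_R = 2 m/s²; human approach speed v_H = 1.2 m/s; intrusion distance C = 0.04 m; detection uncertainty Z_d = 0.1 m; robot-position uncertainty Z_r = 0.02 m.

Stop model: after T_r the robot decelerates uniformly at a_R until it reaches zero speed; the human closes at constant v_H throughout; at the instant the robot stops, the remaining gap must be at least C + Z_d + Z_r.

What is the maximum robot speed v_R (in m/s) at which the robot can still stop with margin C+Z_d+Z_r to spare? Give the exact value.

quadratic (1/4)·v² + (7/10)·v + (-153/80) = 0
  disc = (7/10)² − 4·(1/4)·(-153/80) = 961/400 ; √disc = 31/20
  v_R = (−(7/10) + 31/20) / (2·(1/4)) = 17/10 m/s
check:
braking lasts T_s = (17/10)/2 = 0.8500 s
robot covers v_R·T_r = 1.7000·0.1000 = 0.1700 m before braking
braking distance = 1.7000²/(2·2.0000) = 0.7225 m
human over T_r+T_s: 1.2000·(0.1000+0.8500) = 1.1400 m
margins: 0.0400+0.1000+0.0200 = 0.1600 m
sum ≈ 0.1700+0.7225+1.1400+0.1600 ≈ 2.1925 m = S ✓

v_R_max = 17/10 m/s = 1.7000 m/s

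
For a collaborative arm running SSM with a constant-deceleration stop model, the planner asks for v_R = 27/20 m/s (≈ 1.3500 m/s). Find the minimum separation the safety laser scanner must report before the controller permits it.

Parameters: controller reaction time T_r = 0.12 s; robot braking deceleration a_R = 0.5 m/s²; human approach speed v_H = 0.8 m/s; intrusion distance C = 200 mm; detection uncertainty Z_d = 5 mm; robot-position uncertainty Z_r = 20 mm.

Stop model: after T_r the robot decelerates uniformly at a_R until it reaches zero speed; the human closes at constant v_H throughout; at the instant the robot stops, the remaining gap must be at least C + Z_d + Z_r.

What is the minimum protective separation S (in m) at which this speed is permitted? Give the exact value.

T_s = v_R/a_R = (27/20)/(1/2) = 2.7000 s
reaction-phase robot travel = 1.3500·0.1200 = 0.1620 m
robot under decel: 1.3500²/(2·0.5000) = 1.8225 m
person approaches 0.8000·(0.1200+2.7000) = 2.2560 m
C+Z_d+Z_r = 0.2000+0.0050+0.0200 = 0.2250 m
S_min ≈ 0.1620+1.8225+2.2560+0.2250  ⇒  S_min = 8931/2000 m

S_min = 8931/2000 m = 4.4655 m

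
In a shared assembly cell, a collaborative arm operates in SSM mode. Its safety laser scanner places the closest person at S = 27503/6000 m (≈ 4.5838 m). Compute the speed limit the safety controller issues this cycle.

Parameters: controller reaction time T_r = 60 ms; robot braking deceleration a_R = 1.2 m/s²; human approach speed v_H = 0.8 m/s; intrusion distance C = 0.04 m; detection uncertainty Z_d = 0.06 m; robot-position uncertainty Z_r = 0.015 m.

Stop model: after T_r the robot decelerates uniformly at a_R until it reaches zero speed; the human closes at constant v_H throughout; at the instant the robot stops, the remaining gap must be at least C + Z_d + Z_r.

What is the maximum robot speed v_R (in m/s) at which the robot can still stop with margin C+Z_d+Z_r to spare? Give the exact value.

v_R_max = 5/2 m/s = 2.5000 m/s

at the boundary: (5/12)·v² + (109/150)·v + (-1061/240) = 0
  disc = (109/150)² − 4·(5/12)·(-1061/240) = 78961/10000 ; √disc = 281/100
  v_R = (−(109/150) + 281/100) / (2·(5/12)) = 5/2 m/s
check:
stop time T_s = (5/2)/(6/5) = 2.0833 s
reaction-phase robot travel = 2.5000·0.0600 = 0.1500 m
robot under decel: 2.5000²/(2·1.2000) = 2.6042 m
human closes 0.8000·2.1433 = 1.7147 m
margins: 0.0400+0.0600+0.0150 = 0.1150 m
sum ≈ 0.1500+2.6042+1.7147+0.1150 ≈ 4.5838 m = S ✓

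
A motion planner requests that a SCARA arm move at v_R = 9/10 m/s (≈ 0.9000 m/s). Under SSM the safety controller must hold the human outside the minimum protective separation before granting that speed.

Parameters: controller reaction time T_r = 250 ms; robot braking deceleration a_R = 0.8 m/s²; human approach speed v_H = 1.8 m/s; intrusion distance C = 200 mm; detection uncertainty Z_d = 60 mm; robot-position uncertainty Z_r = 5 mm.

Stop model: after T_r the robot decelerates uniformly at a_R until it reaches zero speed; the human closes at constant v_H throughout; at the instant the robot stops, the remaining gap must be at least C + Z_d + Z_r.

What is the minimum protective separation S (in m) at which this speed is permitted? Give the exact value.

S_min = 2777/800 m = 3.4712 m

braking lasts T_s = (9/10)/(4/5) = 1.1250 s
reaction-phase robot travel = 0.9000·0.2500 = 0.2250 m
robot under decel: 0.9000²/(2·0.8000) = 0.5062 m
human over T_r+T_s: 1.8000·(0.2500+1.1250) = 2.4750 m
residual clearance needed = 0.2000+0.0600+0.0050 = 0.2650 m
S_min ≈ 0.2250+0.5062+2.4750+0.2650  ⇒  S_min = 2777/800 m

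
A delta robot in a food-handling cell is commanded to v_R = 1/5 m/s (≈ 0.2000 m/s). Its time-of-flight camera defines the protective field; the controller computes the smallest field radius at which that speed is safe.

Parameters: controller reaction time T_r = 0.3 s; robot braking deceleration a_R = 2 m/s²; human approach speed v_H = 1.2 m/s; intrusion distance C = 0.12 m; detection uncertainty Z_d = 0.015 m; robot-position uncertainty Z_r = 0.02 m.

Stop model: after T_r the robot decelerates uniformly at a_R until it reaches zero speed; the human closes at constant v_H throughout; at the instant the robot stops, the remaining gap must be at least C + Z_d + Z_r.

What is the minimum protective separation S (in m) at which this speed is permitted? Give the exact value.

braking lasts T_s = (1/5)/2 = 0.1000 s
reaction-phase robot travel = 0.2000·0.3000 = 0.0600 m
robot covers 0.2000·0.1000 − ½·2.0000·0.1000² = 0.0100 m while stopping
person approaches 1.2000·(0.3000+0.1000) = 0.4800 m
C+Z_d+Z_r = 0.1200+0.0150+0.0200 = 0.1550 m
S_min ≈ 0.0600+0.0100+0.4800+0.1550  ⇒  S_min = 141/200 m

S_min = 141/200 m = 0.7050 m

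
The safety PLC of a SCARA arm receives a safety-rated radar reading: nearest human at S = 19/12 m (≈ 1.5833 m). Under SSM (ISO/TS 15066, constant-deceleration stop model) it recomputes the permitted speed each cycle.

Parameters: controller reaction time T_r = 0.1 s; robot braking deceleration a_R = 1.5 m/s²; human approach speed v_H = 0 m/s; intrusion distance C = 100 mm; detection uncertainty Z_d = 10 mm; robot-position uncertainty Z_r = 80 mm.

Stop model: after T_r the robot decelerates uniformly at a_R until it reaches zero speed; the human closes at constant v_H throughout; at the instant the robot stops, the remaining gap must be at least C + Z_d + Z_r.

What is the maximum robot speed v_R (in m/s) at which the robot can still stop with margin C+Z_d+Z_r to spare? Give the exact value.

at the boundary: (1/3)·v² + (1/10)·v + (-209/150) = 0
  disc = (1/10)² − 4·(1/3)·(-209/150) = 1681/900 ; √disc = 41/30
  v_R = (−(1/10) + 41/30) / (2·(1/3)) = 19/10 m/s
check:
braking lasts T_s = (19/10)/(3/2) = 1.2667 s
robot in T_r: 1.9000·0.1000 = 0.1900 m
robot covers 1.9000·1.2667 − ½·1.5000·1.2667² = 1.2033 m while stopping
human over T_r+T_s: 0.0000·(0.1000+1.2667) = 0.0000 m
C+Z_d+Z_r = 0.1000+0.0100+0.0800 = 0.1900 m
sum ≈ 0.1900+1.2033+0.0000+0.1900 ≈ 1.5833 m = S ✓

v_R_max = 19/10 m/s = 1.9000 m/s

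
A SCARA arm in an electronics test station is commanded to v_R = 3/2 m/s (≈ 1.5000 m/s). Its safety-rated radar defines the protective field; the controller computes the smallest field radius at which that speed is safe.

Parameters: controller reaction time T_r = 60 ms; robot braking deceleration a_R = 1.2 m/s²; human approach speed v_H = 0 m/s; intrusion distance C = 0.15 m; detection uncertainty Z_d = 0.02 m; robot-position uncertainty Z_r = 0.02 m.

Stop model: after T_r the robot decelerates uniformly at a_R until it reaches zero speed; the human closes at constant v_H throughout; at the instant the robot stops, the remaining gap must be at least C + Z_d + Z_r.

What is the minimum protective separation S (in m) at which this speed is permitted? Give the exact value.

S_min = 487/400 m = 1.2175 m

T_s = v_R/a_R = (3/2)/(6/5) = 1.2500 s
robot covers v_R·T_r = 1.5000·0.0600 = 0.0900 m before braking
robot under decel: 1.5000²/(2·1.2000) = 0.9375 m
human closes 0.0000·1.3100 = 0.0000 m
residual clearance needed = 0.1500+0.0200+0.0200 = 0.1900 m
S_min ≈ 0.0900+0.9375+0.0000+0.1900  ⇒  S_min = 487/400 m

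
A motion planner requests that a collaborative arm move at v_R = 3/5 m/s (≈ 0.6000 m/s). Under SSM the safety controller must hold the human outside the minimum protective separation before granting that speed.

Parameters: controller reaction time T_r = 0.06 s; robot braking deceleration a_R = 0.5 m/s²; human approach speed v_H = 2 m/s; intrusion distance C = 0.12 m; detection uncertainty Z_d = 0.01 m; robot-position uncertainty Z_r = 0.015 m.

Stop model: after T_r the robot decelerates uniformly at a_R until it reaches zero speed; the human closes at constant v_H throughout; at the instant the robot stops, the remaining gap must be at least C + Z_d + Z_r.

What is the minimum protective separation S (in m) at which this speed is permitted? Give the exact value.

stop time T_s = (3/5)/(1/2) = 1.2000 s
robot covers v_R·T_r = 0.6000·0.0600 = 0.0360 m before braking
braking distance = 0.6000²/(2·0.5000) = 0.3600 m
human closes 2.0000·1.2600 = 2.5200 m
residual clearance needed = 0.1200+0.0100+0.0150 = 0.1450 m
S_min ≈ 0.0360+0.3600+2.5200+0.1450  ⇒  S_min = 3061/1000 m

S_min = 3061/1000 m = 3.0610 m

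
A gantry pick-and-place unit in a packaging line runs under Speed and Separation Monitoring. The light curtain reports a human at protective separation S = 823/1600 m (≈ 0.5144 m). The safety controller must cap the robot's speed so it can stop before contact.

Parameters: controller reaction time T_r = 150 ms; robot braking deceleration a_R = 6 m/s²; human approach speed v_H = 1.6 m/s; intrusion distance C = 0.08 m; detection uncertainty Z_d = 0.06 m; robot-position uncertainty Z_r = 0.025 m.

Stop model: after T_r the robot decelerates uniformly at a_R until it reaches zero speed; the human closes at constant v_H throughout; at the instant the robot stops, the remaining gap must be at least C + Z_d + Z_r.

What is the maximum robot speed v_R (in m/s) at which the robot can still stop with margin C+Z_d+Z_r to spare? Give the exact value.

collect terms ⇒ (1/12)·v_R² + (5/12)·v_R + (-7/64) = 0
  disc = (5/12)² − 4·(1/12)·(-7/64) = 121/576 ; √disc = 11/24
  v_R = (−(5/12) + 11/24) / (2·(1/12)) = 1/4 m/s
check:
T_s = v_R/a_R = (1/4)/6 = 0.0417 s
reaction-phase robot travel = 0.2500·0.1500 = 0.0375 m
robot covers 0.2500·0.0417 − ½·6.0000·0.0417² = 0.0052 m while stopping
human closes 1.6000·0.1917 = 0.3067 m
C+Z_d+Z_r = 0.0800+0.0600+0.0250 = 0.1650 m
sum ≈ 0.0375+0.0052+0.3067+0.1650 ≈ 0.5144 m = S ✓

v_R_max = 1/4 m/s = 0.2500 m/s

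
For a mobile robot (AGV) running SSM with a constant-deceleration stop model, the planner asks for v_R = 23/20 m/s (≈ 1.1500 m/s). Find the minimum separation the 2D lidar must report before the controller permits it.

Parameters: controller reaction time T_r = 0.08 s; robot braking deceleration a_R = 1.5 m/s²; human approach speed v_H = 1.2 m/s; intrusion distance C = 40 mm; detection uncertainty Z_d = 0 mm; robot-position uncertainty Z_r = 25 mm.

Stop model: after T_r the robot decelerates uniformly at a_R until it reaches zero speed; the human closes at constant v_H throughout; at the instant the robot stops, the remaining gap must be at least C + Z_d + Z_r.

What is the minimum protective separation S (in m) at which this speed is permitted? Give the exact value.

S_min = 9683/6000 m = 1.6138 m

stop time T_s = (23/20)/(3/2) = 0.7667 s
reaction-phase robot travel = 1.1500·0.0800 = 0.0920 m
braking distance = 1.1500²/(2·1.5000) = 0.4408 m
human over T_r+T_s: 1.2000·(0.0800+0.7667) = 1.0160 m
C+Z_d+Z_r = 0.0400+0.0000+0.0250 = 0.0650 m
S_min ≈ 0.0920+0.4408+1.0160+0.0650  ⇒  S_min = 9683/6000 m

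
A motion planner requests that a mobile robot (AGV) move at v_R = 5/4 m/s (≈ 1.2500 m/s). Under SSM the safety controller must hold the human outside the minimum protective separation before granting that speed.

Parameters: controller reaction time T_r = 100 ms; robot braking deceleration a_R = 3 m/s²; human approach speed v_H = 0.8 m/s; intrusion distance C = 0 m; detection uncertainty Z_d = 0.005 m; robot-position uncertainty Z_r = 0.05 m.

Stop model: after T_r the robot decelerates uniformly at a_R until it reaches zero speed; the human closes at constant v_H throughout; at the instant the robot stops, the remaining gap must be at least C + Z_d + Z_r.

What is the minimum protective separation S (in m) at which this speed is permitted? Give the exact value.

S_min = 683/800 m = 0.8538 m

braking lasts T_s = (5/4)/3 = 0.4167 s
robot in T_r: 1.2500·0.1000 = 0.1250 m
robot under decel: 1.2500²/(2·3.0000) = 0.2604 m
human closes 0.8000·0.5167 = 0.4133 m
margins: 0.0000+0.0050+0.0500 = 0.0550 m
S_min ≈ 0.1250+0.2604+0.4133+0.0550  ⇒  S_min = 683/800 m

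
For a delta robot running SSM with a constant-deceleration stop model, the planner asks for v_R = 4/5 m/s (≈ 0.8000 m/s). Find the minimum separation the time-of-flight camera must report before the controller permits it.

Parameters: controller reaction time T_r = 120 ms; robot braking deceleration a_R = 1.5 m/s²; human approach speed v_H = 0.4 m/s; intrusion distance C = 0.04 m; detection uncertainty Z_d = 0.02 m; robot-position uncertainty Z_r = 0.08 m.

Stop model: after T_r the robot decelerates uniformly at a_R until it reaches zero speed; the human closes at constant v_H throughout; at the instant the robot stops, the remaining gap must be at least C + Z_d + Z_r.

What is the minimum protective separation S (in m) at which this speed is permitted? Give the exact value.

S_min = 533/750 m = 0.7107 m

stop time T_s = (4/5)/(3/2) = 0.5333 s
robot in T_r: 0.8000·0.1200 = 0.0960 m
robot under decel: 0.8000²/(2·1.5000) = 0.2133 m
human over T_r+T_s: 0.4000·(0.1200+0.5333) = 0.2613 m
residual clearance needed = 0.0400+0.0200+0.0800 = 0.1400 m
S_min ≈ 0.0960+0.2133+0.2613+0.1400  ⇒  S_min = 533/750 m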